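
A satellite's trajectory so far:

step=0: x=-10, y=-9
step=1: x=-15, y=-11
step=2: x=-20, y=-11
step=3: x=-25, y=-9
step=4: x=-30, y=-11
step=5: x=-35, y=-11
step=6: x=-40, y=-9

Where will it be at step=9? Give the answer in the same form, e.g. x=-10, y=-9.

Differencing gives (-5, -2), (-5, +0), (-5, +2), (-5, -2), (-5, +0), (-5, +2). This is the pattern (-5, -2), (-5, +0), (-5, +2) repeated.
step 7: apply (-5, -2) → x=-45, y=-11
step 8: apply (-5, +0) → x=-50, y=-11
step 9: apply (-5, +2) → x=-55, y=-9

x=-55, y=-9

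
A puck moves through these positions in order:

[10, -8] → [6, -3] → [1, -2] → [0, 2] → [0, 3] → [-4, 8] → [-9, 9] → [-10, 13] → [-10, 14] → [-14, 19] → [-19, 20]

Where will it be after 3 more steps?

[-24, 30]

The moves between consecutive positions are [-4, +5], [-5, +1], [-1, +4], [+0, +1], [-4, +5], [-5, +1], [-1, +4], [+0, +1], [-4, +5], [-5, +1]; they repeat the 4-cycle [[-4, +5], [-5, +1], [-1, +4], [+0, +1]].
step 11: apply [-1, +4] → [-20, 24]
step 12: apply [+0, +1] → [-20, 25]
step 13: apply [-4, +5] → [-24, 30]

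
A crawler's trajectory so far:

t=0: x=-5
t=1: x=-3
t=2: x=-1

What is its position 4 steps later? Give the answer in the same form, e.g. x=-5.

x=7

Constant displacement of +2 per step.
step 3: -1 + 2 → x=1
step 4: 1 + 2 → x=3
step 5: 3 + 2 → x=5
step 6: 5 + 2 → x=7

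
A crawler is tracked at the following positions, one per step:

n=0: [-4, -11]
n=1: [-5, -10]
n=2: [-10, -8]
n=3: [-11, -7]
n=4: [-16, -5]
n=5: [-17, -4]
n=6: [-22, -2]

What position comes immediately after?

[-23, -1]

Differencing gives [-1, +1], [-5, +2], [-1, +1], [-5, +2], [-1, +1], [-5, +2]. This is the pattern [-1, +1], [-5, +2] repeated.
step 7: apply [-1, +1] → [-23, -1]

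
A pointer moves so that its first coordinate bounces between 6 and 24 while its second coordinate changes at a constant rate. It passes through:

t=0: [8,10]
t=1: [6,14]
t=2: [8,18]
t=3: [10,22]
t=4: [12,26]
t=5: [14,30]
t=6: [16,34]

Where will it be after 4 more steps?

The first coordinate travels 2 per step and bounces off the walls at 6 and 24.
  step 7: 16 → 18
  step 8: 18 → 20
  step 9: 20 → 22
  step 10: 22 → 24
The second coordinate changes by +4 each step: at step 10 it is 50.

[24,50]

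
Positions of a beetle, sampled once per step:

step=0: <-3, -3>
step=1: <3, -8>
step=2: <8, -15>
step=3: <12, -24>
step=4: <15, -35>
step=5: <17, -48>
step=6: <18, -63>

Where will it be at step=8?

<17, -99>

First differences are <+6, -5>, <+5, -7>, <+4, -9>, <+3, -11>, <+2, -13>, <+1, -15>; their common second difference is <-1, -2> (constant acceleration).
step 7: <18, -63> + <+0, -17> → <18, -80>
step 8: <18, -80> + <-1, -19> → <17, -99>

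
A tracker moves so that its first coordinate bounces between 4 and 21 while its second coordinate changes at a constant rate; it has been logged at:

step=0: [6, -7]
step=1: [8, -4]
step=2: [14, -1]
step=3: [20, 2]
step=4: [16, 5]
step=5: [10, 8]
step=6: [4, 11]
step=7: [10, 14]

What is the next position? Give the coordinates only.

[16, 17]

The first coordinate travels 6 per step and bounces off the walls at 4 and 21.
  step 8: 10 → 16
The second coordinate changes by +3 each step: at step 8 it is 17.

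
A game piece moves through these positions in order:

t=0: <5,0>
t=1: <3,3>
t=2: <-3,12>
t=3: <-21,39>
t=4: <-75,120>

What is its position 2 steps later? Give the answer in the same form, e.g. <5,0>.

The jumps are <-2,+3>, <-6,+9>, <-18,+27>, <-54,+81> — a geometric progression with ratio 3.
step 5: <-75,120> + <-162,+243> → <-237,363>
step 6: <-237,363> + <-486,+729> → <-723,1092>

<-723,1092>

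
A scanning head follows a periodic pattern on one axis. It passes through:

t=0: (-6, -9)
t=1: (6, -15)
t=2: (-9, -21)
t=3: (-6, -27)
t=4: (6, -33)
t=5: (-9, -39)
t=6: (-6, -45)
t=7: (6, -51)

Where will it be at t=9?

(-6, -63)

The first coordinate repeats the cycle [-6, 6, -9] with period 3; step 9 mod 3 = 0, giving -6.
The second coordinate changes by -6 each step, so at step 9 it is -9 + 9·(-6) = -63.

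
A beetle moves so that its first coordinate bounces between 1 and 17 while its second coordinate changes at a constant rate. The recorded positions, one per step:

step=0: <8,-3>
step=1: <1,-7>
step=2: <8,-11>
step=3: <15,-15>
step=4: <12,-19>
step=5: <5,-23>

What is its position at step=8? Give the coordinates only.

The first coordinate reflects between 1 and 17, moving 7 per step.
  step 6: 5 → 4
  step 7: 4 → 11
  step 8: 11 → 16
The second coordinate changes by -4 each step: at step 8 it is -35.

<16,-35>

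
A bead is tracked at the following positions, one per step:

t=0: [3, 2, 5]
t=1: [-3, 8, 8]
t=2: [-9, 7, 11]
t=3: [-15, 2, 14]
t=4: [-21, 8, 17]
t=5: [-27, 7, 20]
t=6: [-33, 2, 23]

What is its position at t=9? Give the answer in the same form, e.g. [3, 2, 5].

[-51, 2, 32]

The first coordinate changes by -6 each step, so at step 9 it is 3 + 9·(-6) = -51.
The second coordinate repeats the cycle [2, 8, 7] with period 3; step 9 mod 3 = 0, giving 2.
The third coordinate changes by +3 each step, so at step 9 it is 5 + 9·(3) = 32.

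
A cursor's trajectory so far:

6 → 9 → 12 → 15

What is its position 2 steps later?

The position changes by +3 every step.
step 4: 15 + 3 → 18
step 5: 18 + 3 → 21

21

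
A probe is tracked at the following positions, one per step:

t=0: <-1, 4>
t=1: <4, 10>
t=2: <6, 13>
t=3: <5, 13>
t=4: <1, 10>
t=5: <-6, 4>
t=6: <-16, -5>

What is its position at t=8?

<-45, -32>

Successive displacements: <+5, +6>, <+2, +3>, <-1, +0>, <-4, -3>, <-7, -6>, <-10, -9> — each changes by <-3, -3>.
step 7: <-16, -5> + <-13, -12> → <-29, -17>
step 8: <-29, -17> + <-16, -15> → <-45, -32>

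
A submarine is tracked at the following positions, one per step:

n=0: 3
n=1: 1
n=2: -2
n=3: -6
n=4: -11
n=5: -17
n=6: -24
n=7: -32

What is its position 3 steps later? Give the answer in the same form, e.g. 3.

Taking differences between consecutive positions: -2, -3, -4, -5, -6, -7, -8. These grow by -1 each step.
step 8: -32 − 9 → -41
step 9: -41 − 10 → -51
step 10: -51 − 11 → -62

-62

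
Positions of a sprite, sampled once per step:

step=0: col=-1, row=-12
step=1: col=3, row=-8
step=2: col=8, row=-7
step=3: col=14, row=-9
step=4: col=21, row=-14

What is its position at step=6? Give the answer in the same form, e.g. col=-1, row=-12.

Taking differences between consecutive positions: (+4,+4), (+5,+1), (+6,-2), (+7,-5). These grow by (+1,-3) each step.
step 5: col=21, row=-14 + (+8,-8) → col=29, row=-22
step 6: col=29, row=-22 + (+9,-11) → col=38, row=-33

col=38, row=-33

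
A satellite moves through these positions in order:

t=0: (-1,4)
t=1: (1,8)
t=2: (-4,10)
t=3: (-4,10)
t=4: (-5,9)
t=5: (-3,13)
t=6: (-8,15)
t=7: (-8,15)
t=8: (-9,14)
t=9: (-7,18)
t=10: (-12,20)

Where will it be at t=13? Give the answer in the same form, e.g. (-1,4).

(-11,23)

Step-to-step displacements: (+2,+4), (-5,+2), (+0,+0), (-1,-1), (+2,+4), (-5,+2), (+0,+0), (-1,-1), (+2,+4), (-5,+2) — a repeating cycle of length 4.
step 11: apply (+0,+0) → (-12,20)
step 12: apply (-1,-1) → (-13,19)
step 13: apply (+2,+4) → (-11,23)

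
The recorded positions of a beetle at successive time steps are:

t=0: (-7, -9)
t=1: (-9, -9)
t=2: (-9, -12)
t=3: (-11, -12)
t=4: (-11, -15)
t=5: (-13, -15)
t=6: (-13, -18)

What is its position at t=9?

Step-to-step displacements: (-2, +0), (+0, -3), (-2, +0), (+0, -3), (-2, +0), (+0, -3) — a repeating cycle of length 2.
step 7: apply (-2, +0) → (-15, -18)
step 8: apply (+0, -3) → (-15, -21)
step 9: apply (-2, +0) → (-17, -21)

(-17, -21)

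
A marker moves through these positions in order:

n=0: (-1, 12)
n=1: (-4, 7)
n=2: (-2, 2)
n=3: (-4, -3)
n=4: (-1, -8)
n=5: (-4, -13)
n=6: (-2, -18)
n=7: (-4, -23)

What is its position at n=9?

(-4, -33)

The first coordinate repeats the cycle [-1, -4, -2, -4] with period 4; step 9 mod 4 = 1, giving -4.
The second coordinate changes by -5 each step, so at step 9 it is 12 + 9·(-5) = -33.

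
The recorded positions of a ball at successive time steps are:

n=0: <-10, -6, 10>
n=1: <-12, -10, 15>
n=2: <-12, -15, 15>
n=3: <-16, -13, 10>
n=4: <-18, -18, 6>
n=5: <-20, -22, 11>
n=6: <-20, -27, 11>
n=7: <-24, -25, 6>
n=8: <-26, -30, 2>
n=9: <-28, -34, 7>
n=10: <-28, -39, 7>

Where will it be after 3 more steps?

<-36, -46, 3>

Step-to-step displacements: <-2, -4, +5>, <+0, -5, +0>, <-4, +2, -5>, <-2, -5, -4>, <-2, -4, +5>, <+0, -5, +0>, <-4, +2, -5>, <-2, -5, -4>, <-2, -4, +5>, <+0, -5, +0> — a repeating cycle of length 4.
step 11: apply <-4, +2, -5> → <-32, -37, 2>
step 12: apply <-2, -5, -4> → <-34, -42, -2>
step 13: apply <-2, -4, +5> → <-36, -46, 3>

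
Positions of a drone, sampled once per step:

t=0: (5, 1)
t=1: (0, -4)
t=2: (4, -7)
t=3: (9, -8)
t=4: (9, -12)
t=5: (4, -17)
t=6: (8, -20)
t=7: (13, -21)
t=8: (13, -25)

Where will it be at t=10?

The moves between consecutive positions are (-5, -5), (+4, -3), (+5, -1), (+0, -4), (-5, -5), (+4, -3), (+5, -1), (+0, -4); they repeat the 4-cycle [(-5, -5), (+4, -3), (+5, -1), (+0, -4)].
step 9: apply (-5, -5) → (8, -30)
step 10: apply (+4, -3) → (12, -33)

(12, -33)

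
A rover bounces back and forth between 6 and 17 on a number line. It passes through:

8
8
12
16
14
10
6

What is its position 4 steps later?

12

The value reflects between 6 and 17, moving 4 per step.
  step 7: 6 → 10
  step 8: 10 → 14
  step 9: 14 → 16
  step 10: 16 → 12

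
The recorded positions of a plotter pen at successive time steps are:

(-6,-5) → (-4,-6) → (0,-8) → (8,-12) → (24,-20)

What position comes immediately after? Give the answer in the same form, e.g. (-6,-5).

Consecutive displacements (+2,-1), (+4,-2), (+8,-4), (+16,-8) scale by a factor of 2 each step.
step 5: (24,-20) + (+32,-16) → (56,-36)

(56,-36)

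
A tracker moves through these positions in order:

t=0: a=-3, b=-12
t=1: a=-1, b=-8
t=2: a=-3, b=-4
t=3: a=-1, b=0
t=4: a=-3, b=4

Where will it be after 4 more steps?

a=-3, b=20

The a coordinate repeats the cycle [-3, -1] with period 2; step 8 mod 2 = 0, giving -3.
The b coordinate changes by +4 each step, so at step 8 it is -12 + 8·(4) = 20.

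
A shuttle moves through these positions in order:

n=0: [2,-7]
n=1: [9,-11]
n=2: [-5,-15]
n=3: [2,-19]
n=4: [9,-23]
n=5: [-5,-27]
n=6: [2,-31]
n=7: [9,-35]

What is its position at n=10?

[9,-47]

The first coordinate repeats the cycle [2, 9, -5] with period 3; step 10 mod 3 = 1, giving 9.
The second coordinate changes by -4 each step, so at step 10 it is -7 + 10·(-4) = -47.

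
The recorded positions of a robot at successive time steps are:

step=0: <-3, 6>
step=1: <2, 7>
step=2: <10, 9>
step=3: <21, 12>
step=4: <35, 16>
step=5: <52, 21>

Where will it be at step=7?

<95, 34>

Successive displacements: <+5, +1>, <+8, +2>, <+11, +3>, <+14, +4>, <+17, +5> — each changes by <+3, +1>.
step 6: <52, 21> + <+20, +6> → <72, 27>
step 7: <72, 27> + <+23, +7> → <95, 34>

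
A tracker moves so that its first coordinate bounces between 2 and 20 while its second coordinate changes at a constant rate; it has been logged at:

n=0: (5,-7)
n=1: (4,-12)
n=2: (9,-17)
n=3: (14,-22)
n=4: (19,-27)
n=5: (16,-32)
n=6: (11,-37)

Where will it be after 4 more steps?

(13,-57)

The first coordinate reflects between 2 and 20, moving 5 per step.
  step 7: 11 → 6
  step 8: 6 → 3
  step 9: 3 → 8
  step 10: 8 → 13
The second coordinate changes by -5 each step: at step 10 it is -57.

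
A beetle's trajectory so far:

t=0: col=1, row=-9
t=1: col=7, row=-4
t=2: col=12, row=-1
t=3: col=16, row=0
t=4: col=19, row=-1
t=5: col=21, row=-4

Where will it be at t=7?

col=22, row=-16

Taking differences between consecutive positions: (+6, +5), (+5, +3), (+4, +1), (+3, -1), (+2, -3). These grow by (-1, -2) each step.
step 6: col=21, row=-4 + (+1, -5) → col=22, row=-9
step 7: col=22, row=-9 + (+0, -7) → col=22, row=-16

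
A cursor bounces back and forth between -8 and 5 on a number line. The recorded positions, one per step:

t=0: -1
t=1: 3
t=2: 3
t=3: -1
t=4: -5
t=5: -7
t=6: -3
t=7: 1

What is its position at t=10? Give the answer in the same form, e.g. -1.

-3

The value reflects between -8 and 5, moving 4 per step.
  step 8: 1 → 5
  step 9: 5 → 1
  step 10: 1 → -3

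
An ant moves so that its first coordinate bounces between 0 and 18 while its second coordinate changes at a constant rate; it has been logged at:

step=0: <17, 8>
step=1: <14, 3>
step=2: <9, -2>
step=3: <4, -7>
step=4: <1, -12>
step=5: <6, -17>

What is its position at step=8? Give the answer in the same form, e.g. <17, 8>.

<15, -32>

The first coordinate travels 5 per step and bounces off the walls at 0 and 18.
  step 6: 6 → 11
  step 7: 11 → 16
  step 8: 16 → 15
The second coordinate changes by -5 each step: at step 8 it is -32.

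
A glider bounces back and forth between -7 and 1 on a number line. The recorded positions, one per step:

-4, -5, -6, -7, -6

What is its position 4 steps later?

-2

The value travels 1 per step and bounces off the walls at -7 and 1.
  step 5: -6 → -5
  step 6: -5 → -4
  step 7: -4 → -3
  step 8: -3 → -2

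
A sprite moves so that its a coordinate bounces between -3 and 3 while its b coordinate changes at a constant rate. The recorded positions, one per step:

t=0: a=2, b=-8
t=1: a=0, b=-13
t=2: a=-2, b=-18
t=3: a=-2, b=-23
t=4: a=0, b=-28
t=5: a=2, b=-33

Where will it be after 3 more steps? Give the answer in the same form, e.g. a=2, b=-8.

The a coordinate reflects between -3 and 3, moving 2 per step.
  step 6: 2 → 2
  step 7: 2 → 0
  step 8: 0 → -2
The b coordinate changes by -5 each step: at step 8 it is -48.

a=-2, b=-48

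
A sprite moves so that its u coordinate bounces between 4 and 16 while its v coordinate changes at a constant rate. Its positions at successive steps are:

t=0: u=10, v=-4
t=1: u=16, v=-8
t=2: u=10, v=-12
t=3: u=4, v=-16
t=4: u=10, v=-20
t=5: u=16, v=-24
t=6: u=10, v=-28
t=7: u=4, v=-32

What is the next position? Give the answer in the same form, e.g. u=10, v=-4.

The u coordinate travels 6 per step and bounces off the walls at 4 and 16.
  step 8: 4 → 10
The v coordinate changes by -4 each step: at step 8 it is -36.

u=10, v=-36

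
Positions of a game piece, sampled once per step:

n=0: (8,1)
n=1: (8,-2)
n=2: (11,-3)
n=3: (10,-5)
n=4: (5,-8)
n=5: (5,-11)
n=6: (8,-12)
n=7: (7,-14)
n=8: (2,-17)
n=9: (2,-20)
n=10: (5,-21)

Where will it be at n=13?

(-1,-29)

Step-to-step displacements: (+0,-3), (+3,-1), (-1,-2), (-5,-3), (+0,-3), (+3,-1), (-1,-2), (-5,-3), (+0,-3), (+3,-1) — a repeating cycle of length 4.
step 11: apply (-1,-2) → (4,-23)
step 12: apply (-5,-3) → (-1,-26)
step 13: apply (+0,-3) → (-1,-29)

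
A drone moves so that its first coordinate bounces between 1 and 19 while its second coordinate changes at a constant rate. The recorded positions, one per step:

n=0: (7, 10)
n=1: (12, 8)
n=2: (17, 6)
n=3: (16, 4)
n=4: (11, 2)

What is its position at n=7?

(6, -4)

The first coordinate reflects between 1 and 19, moving 5 per step.
  step 5: 11 → 6
  step 6: 6 → 1
  step 7: 1 → 6
The second coordinate changes by -2 each step: at step 7 it is -4.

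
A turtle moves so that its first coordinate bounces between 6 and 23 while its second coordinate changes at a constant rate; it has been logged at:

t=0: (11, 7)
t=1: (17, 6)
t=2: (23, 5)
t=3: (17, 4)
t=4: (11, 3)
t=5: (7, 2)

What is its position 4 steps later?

The first coordinate travels 6 per step and bounces off the walls at 6 and 23.
  step 6: 7 → 13
  step 7: 13 → 19
  step 8: 19 → 21
  step 9: 21 → 15
The second coordinate changes by -1 each step: at step 9 it is -2.

(15, -2)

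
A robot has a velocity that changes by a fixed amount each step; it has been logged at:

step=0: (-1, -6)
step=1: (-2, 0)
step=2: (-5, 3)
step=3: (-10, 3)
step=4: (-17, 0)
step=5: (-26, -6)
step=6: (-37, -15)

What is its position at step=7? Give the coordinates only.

(-50, -27)

First differences are (-1, +6), (-3, +3), (-5, +0), (-7, -3), (-9, -6), (-11, -9); their common second difference is (-2, -3) (constant acceleration).
step 7: (-37, -15) + (-13, -12) → (-50, -27)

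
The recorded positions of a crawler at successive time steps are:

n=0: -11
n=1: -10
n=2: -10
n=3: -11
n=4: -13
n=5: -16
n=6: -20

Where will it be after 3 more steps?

-38

Taking differences between consecutive positions: +1, +0, -1, -2, -3, -4. These grow by -1 each step.
step 7: -20 − 5 → -25
step 8: -25 − 6 → -31
step 9: -31 − 7 → -38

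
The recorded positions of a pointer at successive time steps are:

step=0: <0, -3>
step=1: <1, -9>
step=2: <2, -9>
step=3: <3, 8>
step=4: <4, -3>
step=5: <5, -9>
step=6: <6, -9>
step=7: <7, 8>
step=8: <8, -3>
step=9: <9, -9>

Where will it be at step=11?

The first coordinate changes by +1 each step, so at step 11 it is 0 + 11·(1) = 11.
The second coordinate repeats the cycle [-3, -9, -9, 8] with period 4; step 11 mod 4 = 3, giving 8.

<11, 8>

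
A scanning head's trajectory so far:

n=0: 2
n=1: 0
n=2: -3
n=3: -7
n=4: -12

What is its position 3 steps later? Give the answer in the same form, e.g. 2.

Taking differences between consecutive positions: -2, -3, -4, -5. These grow by -1 each step.
step 5: -12 − 6 → -18
step 6: -18 − 7 → -25
step 7: -25 − 8 → -33

-33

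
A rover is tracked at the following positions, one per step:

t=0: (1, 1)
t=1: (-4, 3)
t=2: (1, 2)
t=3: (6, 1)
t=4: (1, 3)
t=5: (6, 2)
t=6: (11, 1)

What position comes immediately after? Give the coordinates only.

(6, 3)

The moves between consecutive positions are (-5, +2), (+5, -1), (+5, -1), (-5, +2), (+5, -1), (+5, -1); they repeat the 3-cycle [(-5, +2), (+5, -1), (+5, -1)].
step 7: apply (-5, +2) → (6, 3)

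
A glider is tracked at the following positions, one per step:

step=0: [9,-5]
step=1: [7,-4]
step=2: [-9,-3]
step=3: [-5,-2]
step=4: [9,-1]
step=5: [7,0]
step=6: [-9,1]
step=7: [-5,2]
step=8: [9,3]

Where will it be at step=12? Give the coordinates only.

The first coordinate repeats the cycle [9, 7, -9, -5] with period 4; step 12 mod 4 = 0, giving 9.
The second coordinate changes by +1 each step, so at step 12 it is -5 + 12·(1) = 7.

[9,7]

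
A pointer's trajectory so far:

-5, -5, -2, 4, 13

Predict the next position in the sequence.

25

First differences are +0, +3, +6, +9; their common second difference is +3 (constant acceleration).
step 5: 13 + 12 → 25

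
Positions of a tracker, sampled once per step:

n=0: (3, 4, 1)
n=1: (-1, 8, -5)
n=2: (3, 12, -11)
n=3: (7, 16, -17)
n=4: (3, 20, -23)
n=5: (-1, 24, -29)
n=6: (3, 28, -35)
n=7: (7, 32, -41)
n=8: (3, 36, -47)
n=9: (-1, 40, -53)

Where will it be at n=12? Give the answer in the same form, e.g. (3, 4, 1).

(3, 52, -71)

First: cycles through 3, -1, 3, 7 every 4 steps. Step 12 lands at position 0 of the cycle → 3.
Second: linear, +4 per step → 52 at step 12.
Third: linear, -6 per step → -71 at step 12.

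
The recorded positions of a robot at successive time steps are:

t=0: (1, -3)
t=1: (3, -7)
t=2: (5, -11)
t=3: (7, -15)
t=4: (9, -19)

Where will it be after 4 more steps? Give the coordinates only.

(17, -35)

Constant displacement of (+2, -4) per step.
step 5: (9, -19) + (+2, -4) → (11, -23)
step 6: (11, -23) + (+2, -4) → (13, -27)
step 7: (13, -27) + (+2, -4) → (15, -31)
step 8: (15, -31) + (+2, -4) → (17, -35)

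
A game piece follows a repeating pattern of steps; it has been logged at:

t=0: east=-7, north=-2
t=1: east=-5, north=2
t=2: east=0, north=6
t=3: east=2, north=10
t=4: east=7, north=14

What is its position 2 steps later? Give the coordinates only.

east=14, north=22

Step-to-step displacements: (+2,+4), (+5,+4), (+2,+4), (+5,+4) — a repeating cycle of length 2.
step 5: apply (+2,+4) → east=9, north=18
step 6: apply (+5,+4) → east=14, north=22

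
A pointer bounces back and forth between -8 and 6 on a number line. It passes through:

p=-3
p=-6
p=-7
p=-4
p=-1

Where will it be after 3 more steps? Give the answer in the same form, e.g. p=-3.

p=4

The value reflects between -8 and 6, moving 3 per step.
  step 5: -1 → 2
  step 6: 2 → 5
  step 7: 5 → 4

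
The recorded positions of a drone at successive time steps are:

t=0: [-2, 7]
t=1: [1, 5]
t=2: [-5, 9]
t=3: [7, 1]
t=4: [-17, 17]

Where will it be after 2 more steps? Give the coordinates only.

[-65, 49]

Step-to-step displacements: [+3, -2], [-6, +4], [+12, -8], [-24, +16]; each is -2× the previous.
step 5: [-17, 17] + [+48, -32] → [31, -15]
step 6: [31, -15] + [-96, +64] → [-65, 49]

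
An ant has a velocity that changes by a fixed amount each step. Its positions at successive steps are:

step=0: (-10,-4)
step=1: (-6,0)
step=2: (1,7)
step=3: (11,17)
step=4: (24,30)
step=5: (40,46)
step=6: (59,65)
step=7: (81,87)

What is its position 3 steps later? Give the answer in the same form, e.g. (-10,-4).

Taking differences between consecutive positions: (+4,+4), (+7,+7), (+10,+10), (+13,+13), (+16,+16), (+19,+19), (+22,+22). These grow by (+3,+3) each step.
step 8: (81,87) + (+25,+25) → (106,112)
step 9: (106,112) + (+28,+28) → (134,140)
step 10: (134,140) + (+31,+31) → (165,171)

(165,171)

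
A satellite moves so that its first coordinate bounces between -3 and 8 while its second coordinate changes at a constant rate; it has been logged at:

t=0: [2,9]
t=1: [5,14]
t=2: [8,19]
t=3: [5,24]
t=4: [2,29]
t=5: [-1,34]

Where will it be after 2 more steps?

The first coordinate reflects between -3 and 8, moving 3 per step.
  step 6: -1 → -2
  step 7: -2 → 1
The second coordinate changes by +5 each step: at step 7 it is 44.

[1,44]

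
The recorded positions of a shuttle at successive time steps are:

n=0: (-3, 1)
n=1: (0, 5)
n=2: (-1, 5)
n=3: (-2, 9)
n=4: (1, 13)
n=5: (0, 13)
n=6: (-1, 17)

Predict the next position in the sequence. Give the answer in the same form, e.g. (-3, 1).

The moves between consecutive positions are (+3, +4), (-1, +0), (-1, +4), (+3, +4), (-1, +0), (-1, +4); they repeat the 3-cycle [(+3, +4), (-1, +0), (-1, +4)].
step 7: apply (+3, +4) → (2, 21)

(2, 21)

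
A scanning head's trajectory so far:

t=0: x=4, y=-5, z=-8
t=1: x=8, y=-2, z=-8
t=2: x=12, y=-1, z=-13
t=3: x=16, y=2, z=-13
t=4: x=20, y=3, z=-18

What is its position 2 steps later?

x=28, y=7, z=-23

Step-to-step displacements: (+4, +3, +0), (+4, +1, -5), (+4, +3, +0), (+4, +1, -5) — a repeating cycle of length 2.
step 5: apply (+4, +3, +0) → x=24, y=6, z=-18
step 6: apply (+4, +1, -5) → x=28, y=7, z=-23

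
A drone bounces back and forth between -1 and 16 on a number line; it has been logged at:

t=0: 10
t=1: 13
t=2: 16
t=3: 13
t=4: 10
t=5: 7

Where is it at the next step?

4

The value travels 3 per step and bounces off the walls at -1 and 16.
  step 6: 7 → 4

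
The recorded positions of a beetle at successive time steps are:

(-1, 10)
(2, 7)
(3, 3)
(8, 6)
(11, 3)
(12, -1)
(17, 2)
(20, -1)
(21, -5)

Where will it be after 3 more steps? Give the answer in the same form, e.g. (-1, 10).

(30, -9)

Step-to-step displacements: (+3, -3), (+1, -4), (+5, +3), (+3, -3), (+1, -4), (+5, +3), (+3, -3), (+1, -4) — a repeating cycle of length 3.
step 9: apply (+5, +3) → (26, -2)
step 10: apply (+3, -3) → (29, -5)
step 11: apply (+1, -4) → (30, -9)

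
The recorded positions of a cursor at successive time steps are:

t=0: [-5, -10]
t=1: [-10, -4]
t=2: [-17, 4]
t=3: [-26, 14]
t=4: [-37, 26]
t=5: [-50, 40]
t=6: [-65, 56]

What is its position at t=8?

[-101, 94]

Taking differences between consecutive positions: [-5, +6], [-7, +8], [-9, +10], [-11, +12], [-13, +14], [-15, +16]. These grow by [-2, +2] each step.
step 7: [-65, 56] + [-17, +18] → [-82, 74]
step 8: [-82, 74] + [-19, +20] → [-101, 94]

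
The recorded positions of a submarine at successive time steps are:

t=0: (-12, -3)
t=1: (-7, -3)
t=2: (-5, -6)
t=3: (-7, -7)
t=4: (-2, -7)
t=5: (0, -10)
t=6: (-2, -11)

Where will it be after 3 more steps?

Differencing gives (+5, +0), (+2, -3), (-2, -1), (+5, +0), (+2, -3), (-2, -1). This is the pattern (+5, +0), (+2, -3), (-2, -1) repeated.
step 7: apply (+5, +0) → (3, -11)
step 8: apply (+2, -3) → (5, -14)
step 9: apply (-2, -1) → (3, -15)

(3, -15)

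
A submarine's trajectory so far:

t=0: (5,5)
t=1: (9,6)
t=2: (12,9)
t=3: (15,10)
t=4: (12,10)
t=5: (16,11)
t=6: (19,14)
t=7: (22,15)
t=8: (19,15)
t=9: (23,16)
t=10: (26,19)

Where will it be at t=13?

(30,21)

The moves between consecutive positions are (+4,+1), (+3,+3), (+3,+1), (-3,+0), (+4,+1), (+3,+3), (+3,+1), (-3,+0), (+4,+1), (+3,+3); they repeat the 4-cycle [(+4,+1), (+3,+3), (+3,+1), (-3,+0)].
step 11: apply (+3,+1) → (29,20)
step 12: apply (-3,+0) → (26,20)
step 13: apply (+4,+1) → (30,21)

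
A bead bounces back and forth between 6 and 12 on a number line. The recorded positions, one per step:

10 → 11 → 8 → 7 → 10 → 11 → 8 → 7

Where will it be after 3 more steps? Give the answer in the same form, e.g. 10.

8

The value reflects between 6 and 12, moving 3 per step.
  step 8: 7 → 10
  step 9: 10 → 11
  step 10: 11 → 8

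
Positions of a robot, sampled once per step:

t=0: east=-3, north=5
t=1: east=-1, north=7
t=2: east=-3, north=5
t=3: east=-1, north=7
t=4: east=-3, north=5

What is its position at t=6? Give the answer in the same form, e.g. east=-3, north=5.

east=-3, north=5

The jumps are (+2, +2), (-2, -2), (+2, +2), (-2, -2) — a geometric progression with ratio -1.
step 5: east=-3, north=5 + (+2, +2) → east=-1, north=7
step 6: east=-1, north=7 + (-2, -2) → east=-3, north=5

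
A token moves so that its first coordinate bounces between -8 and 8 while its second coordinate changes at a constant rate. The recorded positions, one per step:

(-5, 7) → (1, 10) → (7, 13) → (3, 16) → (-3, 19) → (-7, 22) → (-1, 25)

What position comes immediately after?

The first coordinate reflects between -8 and 8, moving 6 per step.
  step 7: -1 → 5
The second coordinate changes by +3 each step: at step 7 it is 28.

(5, 28)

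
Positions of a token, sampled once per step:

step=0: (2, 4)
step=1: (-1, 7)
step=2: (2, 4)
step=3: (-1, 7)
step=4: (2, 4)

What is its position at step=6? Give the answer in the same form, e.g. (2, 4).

The jumps are (-3, +3), (+3, -3), (-3, +3), (+3, -3) — a geometric progression with ratio -1.
step 5: (2, 4) + (-3, +3) → (-1, 7)
step 6: (-1, 7) + (+3, -3) → (2, 4)

(2, 4)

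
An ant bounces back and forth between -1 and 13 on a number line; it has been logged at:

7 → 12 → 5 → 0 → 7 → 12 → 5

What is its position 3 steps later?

The value reflects between -1 and 13, moving 7 per step.
  step 7: 5 → 0
  step 8: 0 → 7
  step 9: 7 → 12

12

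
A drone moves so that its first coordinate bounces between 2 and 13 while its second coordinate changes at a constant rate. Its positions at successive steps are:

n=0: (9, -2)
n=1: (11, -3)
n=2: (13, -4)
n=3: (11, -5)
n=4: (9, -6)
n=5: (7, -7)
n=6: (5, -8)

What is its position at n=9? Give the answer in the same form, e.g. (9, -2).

The first coordinate travels 2 per step and bounces off the walls at 2 and 13.
  step 7: 5 → 3
  step 8: 3 → 3
  step 9: 3 → 5
The second coordinate changes by -1 each step: at step 9 it is -11.

(5, -11)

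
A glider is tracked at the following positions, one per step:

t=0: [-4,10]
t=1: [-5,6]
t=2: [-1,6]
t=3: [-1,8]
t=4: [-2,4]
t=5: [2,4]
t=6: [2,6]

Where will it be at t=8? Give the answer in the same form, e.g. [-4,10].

Step-to-step displacements: [-1,-4], [+4,+0], [+0,+2], [-1,-4], [+4,+0], [+0,+2] — a repeating cycle of length 3.
step 7: apply [-1,-4] → [1,2]
step 8: apply [+4,+0] → [5,2]

[5,2]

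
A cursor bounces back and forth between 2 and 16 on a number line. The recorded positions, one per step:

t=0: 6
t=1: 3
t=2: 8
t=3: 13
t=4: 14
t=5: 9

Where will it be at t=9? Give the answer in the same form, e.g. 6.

The value reflects between 2 and 16, moving 5 per step.
  step 6: 9 → 4
  step 7: 4 → 5
  step 8: 5 → 10
  step 9: 10 → 15

15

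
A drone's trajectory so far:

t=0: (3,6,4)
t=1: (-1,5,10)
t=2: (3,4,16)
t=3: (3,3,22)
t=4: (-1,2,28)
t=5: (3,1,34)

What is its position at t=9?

(3,-3,58)

First: cycles through 3, -1, 3 every 3 steps. Step 9 lands at position 0 of the cycle → 3.
Second: linear, -1 per step → -3 at step 9.
Third: linear, +6 per step → 58 at step 9.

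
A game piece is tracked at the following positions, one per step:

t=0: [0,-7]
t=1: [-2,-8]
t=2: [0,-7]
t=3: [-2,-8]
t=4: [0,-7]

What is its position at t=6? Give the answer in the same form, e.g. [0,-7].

The jumps are [-2,-1], [+2,+1], [-2,-1], [+2,+1] — a geometric progression with ratio -1.
step 5: [0,-7] + [-2,-1] → [-2,-8]
step 6: [-2,-8] + [+2,+1] → [0,-7]

[0,-7]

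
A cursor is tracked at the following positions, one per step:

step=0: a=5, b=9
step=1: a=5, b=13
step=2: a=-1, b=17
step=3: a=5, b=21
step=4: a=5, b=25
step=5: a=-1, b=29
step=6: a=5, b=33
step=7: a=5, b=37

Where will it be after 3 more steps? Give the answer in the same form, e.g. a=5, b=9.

a=5, b=49

The a coordinate repeats the cycle [5, 5, -1] with period 3; step 10 mod 3 = 1, giving 5.
The b coordinate changes by +4 each step, so at step 10 it is 9 + 10·(4) = 49.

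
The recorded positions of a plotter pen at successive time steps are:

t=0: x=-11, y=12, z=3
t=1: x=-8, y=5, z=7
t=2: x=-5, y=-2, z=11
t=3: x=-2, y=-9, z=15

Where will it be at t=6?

x=7, y=-30, z=27

The position changes by (+3, -7, +4) every step.
step 4: x=-2, y=-9, z=15 + (+3, -7, +4) → x=1, y=-16, z=19
step 5: x=1, y=-16, z=19 + (+3, -7, +4) → x=4, y=-23, z=23
step 6: x=4, y=-23, z=23 + (+3, -7, +4) → x=7, y=-30, z=27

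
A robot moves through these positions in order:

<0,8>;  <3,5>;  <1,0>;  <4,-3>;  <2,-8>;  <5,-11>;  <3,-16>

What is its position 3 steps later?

<7,-27>

Step-to-step displacements: <+3,-3>, <-2,-5>, <+3,-3>, <-2,-5>, <+3,-3>, <-2,-5> — a repeating cycle of length 2.
step 7: apply <+3,-3> → <6,-19>
step 8: apply <-2,-5> → <4,-24>
step 9: apply <+3,-3> → <7,-27>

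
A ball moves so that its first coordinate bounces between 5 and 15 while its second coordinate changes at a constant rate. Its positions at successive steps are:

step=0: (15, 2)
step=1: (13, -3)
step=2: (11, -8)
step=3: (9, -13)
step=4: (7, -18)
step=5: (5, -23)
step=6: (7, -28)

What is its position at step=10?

The first coordinate travels 2 per step and bounces off the walls at 5 and 15.
  step 7: 7 → 9
  step 8: 9 → 11
  step 9: 11 → 13
  step 10: 13 → 15
The second coordinate changes by -5 each step: at step 10 it is -48.

(15, -48)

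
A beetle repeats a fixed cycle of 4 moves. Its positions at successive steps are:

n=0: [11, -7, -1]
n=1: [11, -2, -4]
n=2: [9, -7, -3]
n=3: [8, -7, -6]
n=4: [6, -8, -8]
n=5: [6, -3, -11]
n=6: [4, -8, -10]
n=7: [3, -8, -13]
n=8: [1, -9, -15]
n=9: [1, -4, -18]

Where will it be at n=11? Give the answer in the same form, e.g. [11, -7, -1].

Differencing gives [+0, +5, -3], [-2, -5, +1], [-1, +0, -3], [-2, -1, -2], [+0, +5, -3], [-2, -5, +1], [-1, +0, -3], [-2, -1, -2], [+0, +5, -3]. This is the pattern [+0, +5, -3], [-2, -5, +1], [-1, +0, -3], [-2, -1, -2] repeated.
step 10: apply [-2, -5, +1] → [-1, -9, -17]
step 11: apply [-1, +0, -3] → [-2, -9, -20]

[-2, -9, -20]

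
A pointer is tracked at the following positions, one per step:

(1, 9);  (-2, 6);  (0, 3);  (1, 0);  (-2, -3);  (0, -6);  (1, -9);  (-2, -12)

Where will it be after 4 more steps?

The first coordinate repeats the cycle [1, -2, 0] with period 3; step 11 mod 3 = 2, giving 0.
The second coordinate changes by -3 each step, so at step 11 it is 9 + 11·(-3) = -24.

(0, -24)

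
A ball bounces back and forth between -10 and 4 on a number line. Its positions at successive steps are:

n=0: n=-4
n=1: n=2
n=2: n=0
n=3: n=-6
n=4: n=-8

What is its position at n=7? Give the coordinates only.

n=-2

The value travels 6 per step and bounces off the walls at -10 and 4.
  step 5: -8 → -2
  step 6: -2 → 4
  step 7: 4 → -2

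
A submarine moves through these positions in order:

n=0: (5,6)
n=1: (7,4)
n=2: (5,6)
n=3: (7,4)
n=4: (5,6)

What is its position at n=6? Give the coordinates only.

(5,6)

The jumps are (+2,-2), (-2,+2), (+2,-2), (-2,+2) — a geometric progression with ratio -1.
step 5: (5,6) + (+2,-2) → (7,4)
step 6: (7,4) + (-2,+2) → (5,6)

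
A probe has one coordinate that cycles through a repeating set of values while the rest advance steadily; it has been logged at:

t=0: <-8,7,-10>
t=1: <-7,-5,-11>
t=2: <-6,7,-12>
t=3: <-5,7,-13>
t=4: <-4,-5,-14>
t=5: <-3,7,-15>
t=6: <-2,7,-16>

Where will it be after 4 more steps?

First: linear, +1 per step → 2 at step 10.
Second: cycles through 7, -5, 7 every 3 steps. Step 10 lands at position 1 of the cycle → -5.
Third: linear, -1 per step → -20 at step 10.

<2,-5,-20>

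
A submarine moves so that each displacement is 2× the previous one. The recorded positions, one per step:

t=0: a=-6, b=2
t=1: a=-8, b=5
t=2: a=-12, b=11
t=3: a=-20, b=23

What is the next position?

a=-36, b=47

Step-to-step displacements: (-2, +3), (-4, +6), (-8, +12); each is 2× the previous.
step 4: a=-20, b=23 + (-16, +24) → a=-36, b=47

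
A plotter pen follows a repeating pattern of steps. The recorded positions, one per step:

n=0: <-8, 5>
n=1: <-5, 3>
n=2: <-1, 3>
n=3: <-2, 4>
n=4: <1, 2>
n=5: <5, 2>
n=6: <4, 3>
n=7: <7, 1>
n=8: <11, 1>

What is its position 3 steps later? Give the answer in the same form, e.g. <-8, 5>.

Step-to-step displacements: <+3, -2>, <+4, +0>, <-1, +1>, <+3, -2>, <+4, +0>, <-1, +1>, <+3, -2>, <+4, +0> — a repeating cycle of length 3.
step 9: apply <-1, +1> → <10, 2>
step 10: apply <+3, -2> → <13, 0>
step 11: apply <+4, +0> → <17, 0>

<17, 0>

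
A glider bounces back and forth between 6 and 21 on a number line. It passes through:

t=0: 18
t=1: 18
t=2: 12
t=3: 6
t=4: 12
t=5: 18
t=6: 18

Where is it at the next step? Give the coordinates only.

The value reflects between 6 and 21, moving 6 per step.
  step 7: 18 → 12

12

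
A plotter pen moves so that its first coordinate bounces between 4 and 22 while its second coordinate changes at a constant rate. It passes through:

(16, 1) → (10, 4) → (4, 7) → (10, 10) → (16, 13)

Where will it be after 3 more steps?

(10, 22)

The first coordinate travels 6 per step and bounces off the walls at 4 and 22.
  step 5: 16 → 22
  step 6: 22 → 16
  step 7: 16 → 10
The second coordinate changes by +3 each step: at step 7 it is 22.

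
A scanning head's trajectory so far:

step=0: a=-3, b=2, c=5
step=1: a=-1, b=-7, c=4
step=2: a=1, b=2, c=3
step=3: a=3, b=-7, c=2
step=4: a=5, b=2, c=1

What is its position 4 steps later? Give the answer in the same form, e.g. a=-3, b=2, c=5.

a=13, b=2, c=-3

The a coordinate changes by +2 each step, so at step 8 it is -3 + 8·(2) = 13.
The b coordinate repeats the cycle [2, -7] with period 2; step 8 mod 2 = 0, giving 2.
The c coordinate changes by -1 each step, so at step 8 it is 5 + 8·(-1) = -3.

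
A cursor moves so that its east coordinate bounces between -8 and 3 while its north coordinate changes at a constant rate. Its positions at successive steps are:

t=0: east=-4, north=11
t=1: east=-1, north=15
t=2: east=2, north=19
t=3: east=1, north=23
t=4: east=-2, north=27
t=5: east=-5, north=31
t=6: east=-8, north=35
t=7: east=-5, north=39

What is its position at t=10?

east=2, north=51

The east coordinate travels 3 per step and bounces off the walls at -8 and 3.
  step 8: -5 → -2
  step 9: -2 → 1
  step 10: 1 → 2
The north coordinate changes by +4 each step: at step 10 it is 51.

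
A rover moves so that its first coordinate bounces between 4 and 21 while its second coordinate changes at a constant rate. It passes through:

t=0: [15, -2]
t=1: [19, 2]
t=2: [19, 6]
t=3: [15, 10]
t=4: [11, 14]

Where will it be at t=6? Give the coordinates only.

[5, 22]

The first coordinate travels 4 per step and bounces off the walls at 4 and 21.
  step 5: 11 → 7
  step 6: 7 → 5
The second coordinate changes by +4 each step: at step 6 it is 22.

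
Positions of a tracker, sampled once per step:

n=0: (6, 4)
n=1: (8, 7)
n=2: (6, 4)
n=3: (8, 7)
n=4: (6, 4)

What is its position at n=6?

Step-to-step displacements: (+2, +3), (-2, -3), (+2, +3), (-2, -3); each is -1× the previous.
step 5: (6, 4) + (+2, +3) → (8, 7)
step 6: (8, 7) + (-2, -3) → (6, 4)

(6, 4)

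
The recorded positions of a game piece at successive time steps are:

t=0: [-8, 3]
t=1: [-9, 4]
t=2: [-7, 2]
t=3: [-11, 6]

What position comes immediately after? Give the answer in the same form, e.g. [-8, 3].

[-3, -2]

Consecutive displacements [-1, +1], [+2, -2], [-4, +4] scale by a factor of -2 each step.
step 4: [-11, 6] + [+8, -8] → [-3, -2]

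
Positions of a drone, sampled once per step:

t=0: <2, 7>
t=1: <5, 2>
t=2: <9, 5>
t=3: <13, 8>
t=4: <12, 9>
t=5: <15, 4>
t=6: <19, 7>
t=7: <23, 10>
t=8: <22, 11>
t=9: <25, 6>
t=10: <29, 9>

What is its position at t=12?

<32, 13>

The moves between consecutive positions are <+3, -5>, <+4, +3>, <+4, +3>, <-1, +1>, <+3, -5>, <+4, +3>, <+4, +3>, <-1, +1>, <+3, -5>, <+4, +3>; they repeat the 4-cycle [<+3, -5>, <+4, +3>, <+4, +3>, <-1, +1>].
step 11: apply <+4, +3> → <33, 12>
step 12: apply <-1, +1> → <32, 13>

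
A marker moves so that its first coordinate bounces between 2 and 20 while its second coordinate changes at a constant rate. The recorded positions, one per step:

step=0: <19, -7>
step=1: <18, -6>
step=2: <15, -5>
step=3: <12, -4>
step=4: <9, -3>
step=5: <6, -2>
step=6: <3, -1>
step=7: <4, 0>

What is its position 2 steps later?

The first coordinate reflects between 2 and 20, moving 3 per step.
  step 8: 4 → 7
  step 9: 7 → 10
The second coordinate changes by +1 each step: at step 9 it is 2.

<10, 2>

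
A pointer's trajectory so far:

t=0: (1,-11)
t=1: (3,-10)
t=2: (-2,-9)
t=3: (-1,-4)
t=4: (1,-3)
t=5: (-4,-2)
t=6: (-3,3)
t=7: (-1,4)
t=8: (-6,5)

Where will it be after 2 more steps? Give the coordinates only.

The moves between consecutive positions are (+2,+1), (-5,+1), (+1,+5), (+2,+1), (-5,+1), (+1,+5), (+2,+1), (-5,+1); they repeat the 3-cycle [(+2,+1), (-5,+1), (+1,+5)].
step 9: apply (+1,+5) → (-5,10)
step 10: apply (+2,+1) → (-3,11)

(-3,11)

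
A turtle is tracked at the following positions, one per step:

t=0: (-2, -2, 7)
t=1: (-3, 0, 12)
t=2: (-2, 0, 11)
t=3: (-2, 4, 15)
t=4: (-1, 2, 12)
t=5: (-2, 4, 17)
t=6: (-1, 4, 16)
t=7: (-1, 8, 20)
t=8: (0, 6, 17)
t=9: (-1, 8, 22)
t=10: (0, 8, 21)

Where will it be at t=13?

Step-to-step displacements: (-1, +2, +5), (+1, +0, -1), (+0, +4, +4), (+1, -2, -3), (-1, +2, +5), (+1, +0, -1), (+0, +4, +4), (+1, -2, -3), (-1, +2, +5), (+1, +0, -1) — a repeating cycle of length 4.
step 11: apply (+0, +4, +4) → (0, 12, 25)
step 12: apply (+1, -2, -3) → (1, 10, 22)
step 13: apply (-1, +2, +5) → (0, 12, 27)

(0, 12, 27)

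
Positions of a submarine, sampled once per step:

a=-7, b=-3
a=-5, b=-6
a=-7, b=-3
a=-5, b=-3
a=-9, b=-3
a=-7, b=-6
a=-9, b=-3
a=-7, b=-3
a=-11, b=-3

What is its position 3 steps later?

a=-9, b=-3

Step-to-step displacements: (+2, -3), (-2, +3), (+2, +0), (-4, +0), (+2, -3), (-2, +3), (+2, +0), (-4, +0) — a repeating cycle of length 4.
step 9: apply (+2, -3) → a=-9, b=-6
step 10: apply (-2, +3) → a=-11, b=-3
step 11: apply (+2, +0) → a=-9, b=-3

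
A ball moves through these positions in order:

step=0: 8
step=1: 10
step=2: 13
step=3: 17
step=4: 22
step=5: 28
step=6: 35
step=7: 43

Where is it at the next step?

First differences are +2, +3, +4, +5, +6, +7, +8; their common second difference is +1 (constant acceleration).
step 8: 43 + 9 → 52

52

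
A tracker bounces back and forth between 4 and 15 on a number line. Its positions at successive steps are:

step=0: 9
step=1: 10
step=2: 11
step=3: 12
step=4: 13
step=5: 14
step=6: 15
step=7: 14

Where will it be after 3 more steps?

11

The value reflects between 4 and 15, moving 1 per step.
  step 8: 14 → 13
  step 9: 13 → 12
  step 10: 12 → 11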